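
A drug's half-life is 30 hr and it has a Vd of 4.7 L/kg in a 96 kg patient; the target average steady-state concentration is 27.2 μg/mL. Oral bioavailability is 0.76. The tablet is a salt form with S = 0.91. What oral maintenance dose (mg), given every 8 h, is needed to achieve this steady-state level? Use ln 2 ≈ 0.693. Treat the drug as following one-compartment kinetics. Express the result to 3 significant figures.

Vd(total) = 96 kg × 4.7 L/kg = 451.2 L
k = 0.693/30 = 0.02310 h⁻¹, so CL = k·Vd = 0.02310 × 451.2 = 10.42 L/h
D = CL × Css × τ / F / S = 10.42 × 27.2 × 8 / 0.76 / 0.91 = 3278 mg

3280 mg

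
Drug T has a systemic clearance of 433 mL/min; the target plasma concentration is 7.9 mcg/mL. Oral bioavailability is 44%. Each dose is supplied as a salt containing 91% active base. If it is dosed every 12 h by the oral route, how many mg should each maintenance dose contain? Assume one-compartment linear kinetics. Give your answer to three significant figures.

6150 mg

CL = 433 mL/min × 60/1000 = 25.98 L/h
D = CL × Css × τ / F / S = 25.98 × 7.9 × 12 / 0.44 / 0.91 = 6151 mg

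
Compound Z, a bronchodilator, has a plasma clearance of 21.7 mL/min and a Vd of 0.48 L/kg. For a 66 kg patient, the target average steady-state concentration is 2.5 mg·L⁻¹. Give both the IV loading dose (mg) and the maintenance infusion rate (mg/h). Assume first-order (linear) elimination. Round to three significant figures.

(a) 79.2 mg; (b) 3.26 mg/h

Total Vd = 0.48 × 66 = 31.68 L
Loading: fill Vd to C_target → 31.68 L × 2.5 mg/L = 79.20 mg
CL = 21.7 mL/min = 21.7 × 0.06 = 1.302 L/h
Maintenance: replace elimination → rate = CL × Css = 1.302 × 2.5 = 3.255 mg/h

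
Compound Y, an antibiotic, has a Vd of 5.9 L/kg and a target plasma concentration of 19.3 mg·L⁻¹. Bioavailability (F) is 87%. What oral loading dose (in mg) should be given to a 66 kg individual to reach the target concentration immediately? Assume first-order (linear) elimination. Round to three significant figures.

Total Vd = 5.9 × 66 = 389.4 L
LD = Vd × C / F = 389.4 × 19.30 / 0.87 = 8638 mg

8640 mg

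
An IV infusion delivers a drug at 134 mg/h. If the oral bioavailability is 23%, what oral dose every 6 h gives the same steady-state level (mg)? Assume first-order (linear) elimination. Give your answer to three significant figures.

3500 mg

To maintain the same Css, the systemic dosing rate must be unchanged: F·D/τ = infusion rate.
D = rate × τ / F = 134 × 6 / 0.23 = 3496 mg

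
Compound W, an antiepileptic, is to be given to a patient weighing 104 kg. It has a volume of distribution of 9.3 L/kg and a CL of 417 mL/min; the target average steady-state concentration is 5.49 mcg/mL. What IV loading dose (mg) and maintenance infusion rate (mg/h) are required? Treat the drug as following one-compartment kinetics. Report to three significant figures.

Total Vd = 9.3 × 104 = 967.2 L
Loading dose = Vd × C = 967.2 × 5.49 = 5310 mg
CL = 417 mL/min × 60/1000 = 25.02 L/h
Infusion rate = 25.02 L/h × 5.49 mg/L = 137.4 mg/h

(a) 5310 mg; (b) 137 mg/h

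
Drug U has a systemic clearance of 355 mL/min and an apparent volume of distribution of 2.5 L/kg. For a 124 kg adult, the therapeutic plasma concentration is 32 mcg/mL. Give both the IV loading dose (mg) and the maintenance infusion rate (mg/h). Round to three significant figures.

Vd = 2.5 L/kg × 124 kg = 310.0 L
Loading dose = Vd × C = 310.0 × 32 = 9920 mg
CL = 355 mL/min × 60/1000 = 21.30 L/h
Maintenance infusion rate = CL × Css = 21.30 × 32 = 681.6 mg/h

(a) 9920 mg; (b) 682 mg/h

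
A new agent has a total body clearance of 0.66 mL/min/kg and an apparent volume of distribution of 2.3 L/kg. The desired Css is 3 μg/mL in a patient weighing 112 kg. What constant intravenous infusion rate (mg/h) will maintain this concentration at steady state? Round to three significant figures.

CL = 0.66 mL/min/kg × 112 kg = 73.92 mL/min = 73.92 × 60/1000 = 4.435 L/h
Infusion rate = CL · Css = 4.435 L/h × 3 mg/L = 13.31 mg/h

13.3 mg/h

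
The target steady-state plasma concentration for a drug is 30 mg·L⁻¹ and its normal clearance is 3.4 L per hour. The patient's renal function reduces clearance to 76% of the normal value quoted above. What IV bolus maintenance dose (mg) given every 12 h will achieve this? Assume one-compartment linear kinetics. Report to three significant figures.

930 mg

Patient clearance = 0.76 × 3.400 = 2.584 L/h
D = CL × Css × τ = 2.584 × 30 × 12 = 930.2 mg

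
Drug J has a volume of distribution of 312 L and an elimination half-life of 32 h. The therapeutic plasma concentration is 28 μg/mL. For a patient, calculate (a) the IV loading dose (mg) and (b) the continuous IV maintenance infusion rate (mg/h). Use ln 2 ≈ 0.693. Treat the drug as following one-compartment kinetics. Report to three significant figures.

LD = Vd × C = 312.0 × 28 = 8736 mg
CL = 0.693 × Vd / t½ = 0.693 × 312.0 / 32 = 6.757 L/h
Infusion rate = CL × Css = 6.757 × 28 = 189.2 mg/h

(a) 8740 mg; (b) 189 mg/h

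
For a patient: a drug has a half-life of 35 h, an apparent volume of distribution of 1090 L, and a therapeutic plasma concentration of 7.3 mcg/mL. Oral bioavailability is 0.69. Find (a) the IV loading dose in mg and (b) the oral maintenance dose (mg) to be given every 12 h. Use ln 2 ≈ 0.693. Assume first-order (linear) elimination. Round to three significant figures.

(a) 7960 mg; (b) 2740 mg

LD = Vd × C = 1090 × 7.3 = 7957 mg
CL = 0.693 × Vd / t½ = 0.693 × 1090 / 35 = 21.58 L/h
D = CL × Css × τ / F = 21.58 × 7.3 × 12 / 0.69 = 2740 mg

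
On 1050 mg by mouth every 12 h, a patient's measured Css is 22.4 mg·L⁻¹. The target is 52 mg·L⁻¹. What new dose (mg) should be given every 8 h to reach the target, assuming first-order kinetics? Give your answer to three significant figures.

For first-order elimination, Css ∝ F·D/(CL·τ); F and CL are unchanged, so Css ∝ D/τ.
D₂ = D₁ × (Css,target / Css,current) × (τ₂/τ₁) = 1050 × (52/22.4) × (8/12) = 1625 mg

1630 mg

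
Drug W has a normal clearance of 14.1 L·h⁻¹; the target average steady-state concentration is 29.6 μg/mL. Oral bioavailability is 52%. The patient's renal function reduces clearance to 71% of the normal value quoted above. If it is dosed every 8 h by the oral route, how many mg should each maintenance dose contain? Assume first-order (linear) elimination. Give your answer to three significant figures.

Patient clearance = 0.71 × 14.10 = 10.01 L/h
At steady state, dose per interval replaces the amount cleared in that interval: F·D/τ = CL·Css.
D = CL × Css × τ / F = 10.01 × 29.6 × 8 / 0.52 = 4558 mg

4560 mg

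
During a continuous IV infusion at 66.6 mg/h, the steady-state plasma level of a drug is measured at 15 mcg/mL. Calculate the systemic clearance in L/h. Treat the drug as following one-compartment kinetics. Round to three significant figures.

4.44 L/h

At steady state, infusion rate = CL × Css, so CL = rate / Css.
CL = 66.6 / 15 = 4.440 L/h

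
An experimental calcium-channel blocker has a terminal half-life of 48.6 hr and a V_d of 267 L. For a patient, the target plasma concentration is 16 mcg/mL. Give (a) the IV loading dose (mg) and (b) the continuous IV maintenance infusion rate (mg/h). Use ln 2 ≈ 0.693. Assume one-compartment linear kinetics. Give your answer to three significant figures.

(a) 4270 mg; (b) 60.9 mg/h

LD = Vd × C = 267.0 × 16 = 4272 mg
CL = 0.693 × Vd / t½ = 0.693 × 267.0 / 48.6 = 3.807 L/h
Infusion rate = CL × Css = 3.807 × 16 = 60.91 mg/h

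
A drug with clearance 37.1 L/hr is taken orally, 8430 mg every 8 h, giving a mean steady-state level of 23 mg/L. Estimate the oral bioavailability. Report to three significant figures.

0.810

F·D/τ = CL·Css at steady state → F = CL·Css·τ / D.
F = 37.1 × 23 × 8 / 8430 = 0.810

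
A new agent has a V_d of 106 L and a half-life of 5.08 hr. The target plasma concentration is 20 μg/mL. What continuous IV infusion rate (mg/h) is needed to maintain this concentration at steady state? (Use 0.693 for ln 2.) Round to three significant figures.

289 mg/h

CL = 0.693 × Vd / t½ = 0.693 × 106.0 / 5.08 = 14.46 L/h
Infusion rate = CL × Css = 14.46 × 20 = 289.2 mg/h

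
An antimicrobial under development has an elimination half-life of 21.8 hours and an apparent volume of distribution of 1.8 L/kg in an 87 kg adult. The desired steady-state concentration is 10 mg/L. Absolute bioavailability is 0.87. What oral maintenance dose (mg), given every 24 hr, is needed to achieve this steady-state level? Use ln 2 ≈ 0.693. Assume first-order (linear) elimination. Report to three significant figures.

Vd = 1.8 L/kg × 87 kg = 156.6 L
CL = 0.693 × Vd / t½ = 0.693 × 156.6 / 21.8 = 4.978 L/h
D = CL × Css × τ / F = 4.978 × 10 × 24 / 0.87 = 1373 mg

1370 mg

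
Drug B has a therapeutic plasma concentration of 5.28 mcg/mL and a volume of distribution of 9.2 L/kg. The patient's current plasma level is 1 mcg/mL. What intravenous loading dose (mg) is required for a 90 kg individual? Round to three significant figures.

Vd = 9.2 L/kg × 90 kg = 828.0 L
Concentration deficit ΔC = 5.28 − 1 = 4.280 mg/L
LD = Vd × ΔC = 828.0 × 4.280 = 3544 mg

3540 mg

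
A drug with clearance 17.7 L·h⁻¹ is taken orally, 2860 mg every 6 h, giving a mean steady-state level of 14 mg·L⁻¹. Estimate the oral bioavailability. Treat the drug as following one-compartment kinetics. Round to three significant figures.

F·D/τ = CL·Css at steady state → F = CL·Css·τ / D.
F = 17.7 × 14 × 6 / 2860 = 0.520

0.520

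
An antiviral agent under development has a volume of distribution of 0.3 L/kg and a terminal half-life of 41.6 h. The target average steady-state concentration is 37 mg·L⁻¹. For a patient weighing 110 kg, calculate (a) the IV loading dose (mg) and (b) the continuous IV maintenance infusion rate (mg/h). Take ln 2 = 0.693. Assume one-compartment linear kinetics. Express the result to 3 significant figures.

Vd = 0.3 L/kg × 110 kg = 33.00 L
LD = Vd × C = 33.00 × 37 = 1221 mg
CL = 0.693 × Vd / t½ = 0.693 × 33.00 / 41.6 = 0.5497 L/h
Infusion rate = CL × Css = 0.5497 × 37 = 20.34 mg/h

(a) 1220 mg; (b) 20.3 mg/h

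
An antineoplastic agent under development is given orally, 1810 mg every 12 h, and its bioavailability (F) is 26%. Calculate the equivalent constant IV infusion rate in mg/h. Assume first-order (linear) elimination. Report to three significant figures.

Equivalent systemic input: infusion rate = F·D/τ.
Rate = 0.26 × 1810 / 12 = 39.22 mg/h

39.2 mg/h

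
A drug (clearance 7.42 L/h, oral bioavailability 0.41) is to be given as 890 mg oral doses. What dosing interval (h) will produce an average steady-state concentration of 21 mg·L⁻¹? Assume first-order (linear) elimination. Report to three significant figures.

2.34 h

F·D/τ = CL·Css → τ = F·D / (CL·Css).
τ = 0.41 × 890 / (7.42 × 21) = 2.342 h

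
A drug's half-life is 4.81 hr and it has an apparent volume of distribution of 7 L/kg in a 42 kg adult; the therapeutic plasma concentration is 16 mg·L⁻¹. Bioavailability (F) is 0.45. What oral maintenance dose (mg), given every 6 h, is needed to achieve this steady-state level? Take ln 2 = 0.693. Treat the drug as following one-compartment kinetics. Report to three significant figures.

9040 mg

Vd = 7 L/kg × 42 kg = 294.0 L
k = 0.693/4.81 = 0.1441 h⁻¹, so CL = k·Vd = 0.1441 × 294.0 = 42.37 L/h
D = CL × Css × τ / F = 42.37 × 16 × 6 / 0.45 = 9039 mg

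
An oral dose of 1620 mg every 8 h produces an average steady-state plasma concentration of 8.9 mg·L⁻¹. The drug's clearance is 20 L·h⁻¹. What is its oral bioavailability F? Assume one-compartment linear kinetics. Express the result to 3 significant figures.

F·D/τ = CL·Css at steady state → F = CL·Css·τ / D.
F = 20 × 8.9 × 8 / 1620 = 0.879

0.879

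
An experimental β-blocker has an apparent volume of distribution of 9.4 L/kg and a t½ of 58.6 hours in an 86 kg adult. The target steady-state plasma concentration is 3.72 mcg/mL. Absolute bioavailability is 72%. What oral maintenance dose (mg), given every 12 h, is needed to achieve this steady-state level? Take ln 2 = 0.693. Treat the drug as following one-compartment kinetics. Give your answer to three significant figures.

Vd(total) = 86 kg × 9.4 L/kg = 808.4 L
CL = 0.693 × Vd / t½ = 0.693 × 808.4 / 58.6 = 9.560 L/h
D = CL × Css × τ / F = 9.560 × 3.72 × 12 / 0.72 = 592.7 mg

593 mg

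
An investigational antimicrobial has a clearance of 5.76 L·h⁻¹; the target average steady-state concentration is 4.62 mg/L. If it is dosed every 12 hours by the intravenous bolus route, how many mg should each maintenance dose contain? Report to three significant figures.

319 mg

At steady state, dose per interval replaces the amount cleared in that interval: D/τ = CL·Css.
D = CL × Css × τ = 5.760 × 4.62 × 12 = 319.3 mg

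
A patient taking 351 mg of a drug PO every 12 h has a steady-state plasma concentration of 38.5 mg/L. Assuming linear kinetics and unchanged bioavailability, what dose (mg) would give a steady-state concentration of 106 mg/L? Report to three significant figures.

With linear kinetics, Css is proportional to dose rate (D/τ) at fixed clearance.
D₂ = D₁ × (Css,target / Css,current) = 351 × 106/38.5 = 966.4 mg

966 mg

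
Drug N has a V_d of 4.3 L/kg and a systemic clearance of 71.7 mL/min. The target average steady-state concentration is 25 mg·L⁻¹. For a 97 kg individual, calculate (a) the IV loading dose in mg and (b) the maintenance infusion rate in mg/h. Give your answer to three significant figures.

(a) 10400 mg; (b) 108 mg/h

Vd(total) = 97 kg × 4.3 L/kg = 417.1 L
Loading dose = Vd × C = 417.1 × 25 = 10430 mg
CL = 71.7 mL/min = 71.7 × 0.06 = 4.302 L/h
Maintenance: replace elimination → rate = CL × Css = 4.302 × 25 = 107.6 mg/h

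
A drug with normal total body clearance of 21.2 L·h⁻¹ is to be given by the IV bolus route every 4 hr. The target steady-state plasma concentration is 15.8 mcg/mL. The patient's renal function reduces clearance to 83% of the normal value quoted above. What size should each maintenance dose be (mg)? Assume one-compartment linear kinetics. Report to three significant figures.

1110 mg

Patient clearance = 0.83 × 21.20 = 17.60 L/h
D = CL × Css × τ = 17.60 × 15.8 × 4 = 1112 mg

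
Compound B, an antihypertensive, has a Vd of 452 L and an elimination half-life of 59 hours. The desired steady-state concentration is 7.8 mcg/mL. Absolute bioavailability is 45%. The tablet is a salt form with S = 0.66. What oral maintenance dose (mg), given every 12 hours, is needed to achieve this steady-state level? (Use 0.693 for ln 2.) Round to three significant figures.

CL = 0.693 × Vd / t½ = 0.693 × 452.0 / 59 = 5.309 L/h
D = CL × Css × τ / F / S = 5.309 × 7.8 × 12 / 0.45 / 0.66 = 1673 mg

1670 mg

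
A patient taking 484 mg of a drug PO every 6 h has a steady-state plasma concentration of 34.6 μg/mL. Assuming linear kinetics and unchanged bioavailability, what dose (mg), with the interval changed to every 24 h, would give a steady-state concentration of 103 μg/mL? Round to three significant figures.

5760 mg

With linear kinetics, Css is proportional to dose rate (D/τ) at fixed clearance.
D₂ = D₁ × (Css,target / Css,current) × (τ₂/τ₁) = 484 × (103/34.6) × (24/6) = 5763 mg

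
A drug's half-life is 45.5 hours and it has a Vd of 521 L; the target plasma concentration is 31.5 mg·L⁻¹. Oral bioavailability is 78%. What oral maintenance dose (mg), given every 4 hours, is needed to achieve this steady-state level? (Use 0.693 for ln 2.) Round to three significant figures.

1280 mg

k = 0.693/45.5 = 0.01523 h⁻¹, so CL = k·Vd = 0.01523 × 521.0 = 7.935 L/h
D = CL × Css × τ / F = 7.935 × 31.5 × 4 / 0.78 = 1282 mg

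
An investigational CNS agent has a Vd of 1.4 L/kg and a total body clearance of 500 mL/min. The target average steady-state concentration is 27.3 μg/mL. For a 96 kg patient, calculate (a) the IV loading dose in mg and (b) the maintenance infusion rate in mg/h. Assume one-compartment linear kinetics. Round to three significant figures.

(a) 3670 mg; (b) 819 mg/h

Vd = 1.4 L/kg × 96 kg = 134.4 L
Loading: fill Vd to C_target → 134.4 L × 27.3 mg/L = 3669 mg
CL = 500 mL/min × 60/1000 = 30.00 L/h
Infusion rate = 30.00 L/h × 27.3 mg/L = 819.0 mg/h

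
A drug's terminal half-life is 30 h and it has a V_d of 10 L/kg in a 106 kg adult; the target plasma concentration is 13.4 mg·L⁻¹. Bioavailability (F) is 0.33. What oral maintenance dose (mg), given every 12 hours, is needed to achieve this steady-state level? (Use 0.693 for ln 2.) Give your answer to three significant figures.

Vd(total) = 106 kg × 10 L/kg = 1060 L
CL = ln 2 · Vd / t½ = 0.693 × 1060 / 30 = 24.49 L/h
D = CL × Css × τ / F = 24.49 × 13.4 × 12 / 0.33 = 11930 mg

11900 mg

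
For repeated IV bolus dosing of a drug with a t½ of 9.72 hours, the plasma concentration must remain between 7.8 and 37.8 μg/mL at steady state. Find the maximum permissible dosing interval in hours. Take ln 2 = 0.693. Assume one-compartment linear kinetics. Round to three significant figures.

22.1 h

k = 0.693 / t½ = 0.693 / 9.72 = 0.07130 h⁻¹
Between IV bolus doses, concentration decays as C = C₀·e^(−kτ), so C_peak/C_trough = e^(kτ).
τ_max = ln(C_peak/C_trough) / k = ln(37.8/7.8) / 0.07130 = 1.578 / 0.07130 = 22.13 h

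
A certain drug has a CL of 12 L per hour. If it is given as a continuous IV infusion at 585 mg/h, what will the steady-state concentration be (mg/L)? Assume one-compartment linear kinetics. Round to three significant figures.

48.8 mg/L

Css = rate / CL = 585 / 12.00 = 48.75 mg/L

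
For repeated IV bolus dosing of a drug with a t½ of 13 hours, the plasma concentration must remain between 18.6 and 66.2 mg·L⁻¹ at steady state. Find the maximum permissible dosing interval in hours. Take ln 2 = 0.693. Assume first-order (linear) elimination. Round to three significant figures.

k = 0.693 / t½ = 0.693 / 13 = 0.05331 h⁻¹
Between IV bolus doses, concentration decays as C = C₀·e^(−kτ), so C_peak/C_trough = e^(kτ).
τ_max = ln(C_peak/C_trough) / k = ln(66.2/18.6) / 0.05331 = 1.270 / 0.05331 = 23.82 h

23.8 h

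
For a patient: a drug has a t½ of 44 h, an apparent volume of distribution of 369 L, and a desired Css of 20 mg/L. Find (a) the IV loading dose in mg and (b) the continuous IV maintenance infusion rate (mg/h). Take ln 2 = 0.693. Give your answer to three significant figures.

LD = Vd × C = 369.0 × 20 = 7380 mg
CL = 0.693 × Vd / t½ = 0.693 × 369.0 / 44 = 5.812 L/h
Infusion rate = CL × Css = 5.812 × 20 = 116.2 mg/h

(a) 7380 mg; (b) 116 mg/h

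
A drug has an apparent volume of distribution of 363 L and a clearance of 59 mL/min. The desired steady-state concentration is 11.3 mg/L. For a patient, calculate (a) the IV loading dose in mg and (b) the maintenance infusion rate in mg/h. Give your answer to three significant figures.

LD = Vd · C_target = 363.0 × 11.3 = 4102 mg
CL = 59 mL/min × 60/1000 = 3.540 L/h
Infusion rate = 3.540 L/h × 11.3 mg/L = 40.00 mg/h

(a) 4100 mg; (b) 40.0 mg/h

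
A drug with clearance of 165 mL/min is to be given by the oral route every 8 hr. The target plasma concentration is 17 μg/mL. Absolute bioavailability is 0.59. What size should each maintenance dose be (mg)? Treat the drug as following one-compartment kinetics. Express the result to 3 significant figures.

2280 mg

CL = 165 mL/min = 165 × 0.06 = 9.900 L/h
D = CL × Css × τ / F = 9.900 × 17 × 8 / 0.59 = 2282 mg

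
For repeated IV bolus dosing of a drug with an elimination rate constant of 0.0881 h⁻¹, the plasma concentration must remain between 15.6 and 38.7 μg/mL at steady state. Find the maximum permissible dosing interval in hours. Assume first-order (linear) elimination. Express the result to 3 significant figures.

Between IV bolus doses, concentration decays as C = C₀·e^(−kτ), so C_peak/C_trough = e^(kτ).
τ_max = ln(C_peak/C_trough) / k = ln(38.7/15.6) / 0.08810 = 0.9086 / 0.08810 = 10.31 h

10.3 h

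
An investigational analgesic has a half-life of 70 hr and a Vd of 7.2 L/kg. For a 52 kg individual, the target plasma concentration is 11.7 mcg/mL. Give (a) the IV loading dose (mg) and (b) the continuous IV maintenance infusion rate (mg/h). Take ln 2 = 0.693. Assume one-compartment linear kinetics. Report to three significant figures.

Vd = 7.2 L/kg × 52 kg = 374.4 L
LD = Vd × C = 374.4 × 11.7 = 4380 mg
CL = 0.693 × Vd / t½ = 0.693 × 374.4 / 70 = 3.707 L/h
Infusion rate = CL × Css = 3.707 × 11.7 = 43.37 mg/h

(a) 4380 mg; (b) 43.4 mg/h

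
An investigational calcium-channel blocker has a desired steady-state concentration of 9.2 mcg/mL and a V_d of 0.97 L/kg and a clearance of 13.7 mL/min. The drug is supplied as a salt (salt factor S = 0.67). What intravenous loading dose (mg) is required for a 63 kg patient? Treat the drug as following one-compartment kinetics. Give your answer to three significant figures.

Total Vd = 0.97 × 63 = 61.11 L
The loading dose fills Vd to the target concentration; clearance is irrelevant here.
LD = Vd × C / S = 61.11 × 9.200 / 0.67 = 839.1 mg

839 mg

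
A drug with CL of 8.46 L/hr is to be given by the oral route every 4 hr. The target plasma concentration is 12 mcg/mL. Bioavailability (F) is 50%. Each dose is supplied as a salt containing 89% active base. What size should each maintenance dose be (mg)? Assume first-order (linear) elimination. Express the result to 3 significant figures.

D = CL × Css × τ / F / S = 8.460 × 12 × 4 / 0.5 / 0.89 = 912.5 mg

913 mg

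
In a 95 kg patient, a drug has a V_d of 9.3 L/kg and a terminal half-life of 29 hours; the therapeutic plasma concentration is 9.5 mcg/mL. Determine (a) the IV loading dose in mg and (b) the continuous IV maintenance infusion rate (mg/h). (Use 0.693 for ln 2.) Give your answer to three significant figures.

Total Vd = 9.3 × 95 = 883.5 L
LD = Vd × C = 883.5 × 9.5 = 8393 mg
CL = 0.693 × Vd / t½ = 0.693 × 883.5 / 29 = 21.11 L/h
Infusion rate = CL × Css = 21.11 × 9.5 = 200.5 mg/h

(a) 8390 mg; (b) 201 mg/h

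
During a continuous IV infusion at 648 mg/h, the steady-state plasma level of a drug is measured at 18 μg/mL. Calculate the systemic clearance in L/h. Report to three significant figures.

36.0 L/h

At steady state, infusion rate = CL × Css, so CL = rate / Css.
CL = 648 / 18 = 36.00 L/h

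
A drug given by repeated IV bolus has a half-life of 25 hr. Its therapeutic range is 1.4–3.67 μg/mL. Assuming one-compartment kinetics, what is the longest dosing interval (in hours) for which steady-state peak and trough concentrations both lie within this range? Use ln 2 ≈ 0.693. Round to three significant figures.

34.8 h

k = 0.693 / t½ = 0.693 / 25 = 0.02772 h⁻¹
Between IV bolus doses, concentration decays as C = C₀·e^(−kτ), so C_peak/C_trough = e^(kτ).
τ_max = ln(C_peak/C_trough) / k = ln(3.67/1.4) / 0.02772 = 0.9637 / 0.02772 = 34.77 h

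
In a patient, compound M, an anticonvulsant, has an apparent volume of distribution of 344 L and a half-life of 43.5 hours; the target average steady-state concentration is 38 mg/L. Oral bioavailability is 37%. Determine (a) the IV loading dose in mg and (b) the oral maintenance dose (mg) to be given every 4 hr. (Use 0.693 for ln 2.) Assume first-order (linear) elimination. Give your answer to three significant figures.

(a) 13100 mg; (b) 2250 mg

LD = Vd × C = 344.0 × 38 = 13070 mg
CL = 0.693 × Vd / t½ = 0.693 × 344.0 / 43.5 = 5.480 L/h
D = CL × Css × τ / F = 5.480 × 38 × 4 / 0.37 = 2251 mg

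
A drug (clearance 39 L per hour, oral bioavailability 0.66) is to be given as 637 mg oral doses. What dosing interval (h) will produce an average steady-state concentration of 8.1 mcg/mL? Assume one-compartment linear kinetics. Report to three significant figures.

1.33 h

F·D/τ = CL·Css → τ = F·D / (CL·Css).
τ = 0.66 × 637 / (39 × 8.1) = 1.331 h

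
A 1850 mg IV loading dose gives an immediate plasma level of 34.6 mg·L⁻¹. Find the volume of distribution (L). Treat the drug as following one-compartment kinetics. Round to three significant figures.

Immediately after an IV bolus, C₀ = Dose / Vd, so Vd = Dose / C₀.
Vd = 1850 / 34.6 = 53.47 L

53.5 L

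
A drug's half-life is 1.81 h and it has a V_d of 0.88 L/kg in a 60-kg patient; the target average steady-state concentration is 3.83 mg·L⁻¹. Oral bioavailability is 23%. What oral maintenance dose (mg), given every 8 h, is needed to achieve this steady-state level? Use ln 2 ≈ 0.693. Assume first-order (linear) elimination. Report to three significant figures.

2690 mg

Vd = 0.88 L/kg × 60 kg = 52.80 L
k = 0.693/1.81 = 0.3829 h⁻¹, so CL = k·Vd = 0.3829 × 52.80 = 20.22 L/h
D = CL × Css × τ / F = 20.22 × 3.83 × 8 / 0.23 = 2694 mg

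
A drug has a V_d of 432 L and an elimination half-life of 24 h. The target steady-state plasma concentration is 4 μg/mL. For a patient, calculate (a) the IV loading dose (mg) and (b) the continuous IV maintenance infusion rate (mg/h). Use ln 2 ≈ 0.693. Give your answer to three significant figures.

(a) 1730 mg; (b) 49.9 mg/h

LD = Vd × C = 432.0 × 4 = 1728 mg
CL = 0.693 × Vd / t½ = 0.693 × 432.0 / 24 = 12.47 L/h
Infusion rate = CL × Css = 12.47 × 4 = 49.88 mg/h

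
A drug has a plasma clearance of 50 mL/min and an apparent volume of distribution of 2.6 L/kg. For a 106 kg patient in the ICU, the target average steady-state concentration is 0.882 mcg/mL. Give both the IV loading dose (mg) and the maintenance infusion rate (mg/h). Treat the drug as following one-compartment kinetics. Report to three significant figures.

Vd = 2.6 L/kg × 106 kg = 275.6 L
Loading: fill Vd to C_target → 275.6 L × 0.882 mg/L = 243.1 mg
CL = 50 mL/min = 50 × 0.06 = 3.000 L/h
Maintenance infusion rate = CL × Css = 3.000 × 0.882 = 2.646 mg/h

(a) 243 mg; (b) 2.65 mg/h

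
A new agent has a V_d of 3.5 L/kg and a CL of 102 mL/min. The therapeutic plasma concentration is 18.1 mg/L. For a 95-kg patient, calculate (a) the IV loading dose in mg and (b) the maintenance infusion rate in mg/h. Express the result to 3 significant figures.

(a) 6020 mg; (b) 111 mg/h

Vd = 3.5 L/kg × 95 kg = 332.5 L
LD = Vd · C_target = 332.5 × 18.1 = 6018 mg
CL = 102 mL/min × 60/1000 = 6.120 L/h
Infusion rate = 6.120 L/h × 18.1 mg/L = 110.8 mg/h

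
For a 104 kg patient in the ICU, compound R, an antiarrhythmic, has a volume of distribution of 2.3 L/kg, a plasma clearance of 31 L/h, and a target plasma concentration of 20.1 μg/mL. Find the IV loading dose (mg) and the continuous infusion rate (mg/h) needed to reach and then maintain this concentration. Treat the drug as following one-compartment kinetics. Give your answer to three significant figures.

(a) 4810 mg; (b) 623 mg/h

Vd(total) = 104 kg × 2.3 L/kg = 239.2 L
Loading: fill Vd to C_target → 239.2 L × 20.1 mg/L = 4808 mg
Infusion rate = 31.00 L/h × 20.1 mg/L = 623.1 mg/h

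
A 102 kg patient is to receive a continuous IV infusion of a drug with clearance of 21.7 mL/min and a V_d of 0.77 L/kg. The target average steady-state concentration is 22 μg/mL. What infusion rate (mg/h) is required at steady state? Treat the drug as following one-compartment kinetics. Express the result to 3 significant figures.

CL = 21.7 mL/min = 21.7 × 0.06 = 1.302 L/h
R₀ = 1.302 × 22 = 28.64 mg/h

28.6 mg/h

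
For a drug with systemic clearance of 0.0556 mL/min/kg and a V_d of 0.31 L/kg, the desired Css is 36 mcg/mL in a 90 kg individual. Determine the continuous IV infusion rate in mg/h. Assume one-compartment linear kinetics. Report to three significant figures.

CL = 0.0556 mL/min/kg × 90 kg = 5.004 mL/min = 5.004 × 60/1000 = 0.3002 L/h
Rate = CL × Css = 0.3002 × 36 = 10.81 mg/h

10.8 mg/h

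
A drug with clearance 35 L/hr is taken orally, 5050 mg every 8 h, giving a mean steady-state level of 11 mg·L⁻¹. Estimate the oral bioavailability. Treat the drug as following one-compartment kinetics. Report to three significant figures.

F·D/τ = CL·Css at steady state → F = CL·Css·τ / D.
F = 35 × 11 × 8 / 5050 = 0.610

0.610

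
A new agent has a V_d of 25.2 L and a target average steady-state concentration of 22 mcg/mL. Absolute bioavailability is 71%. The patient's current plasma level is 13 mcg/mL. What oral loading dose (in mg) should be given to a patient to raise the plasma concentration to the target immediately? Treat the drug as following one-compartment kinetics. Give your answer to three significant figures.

Concentration deficit ΔC = 22 − 13 = 9.000 mg/L
LD = Vd × ΔC / F = 25.20 × 9.000 / 0.71 = 319.4 mg

319 mg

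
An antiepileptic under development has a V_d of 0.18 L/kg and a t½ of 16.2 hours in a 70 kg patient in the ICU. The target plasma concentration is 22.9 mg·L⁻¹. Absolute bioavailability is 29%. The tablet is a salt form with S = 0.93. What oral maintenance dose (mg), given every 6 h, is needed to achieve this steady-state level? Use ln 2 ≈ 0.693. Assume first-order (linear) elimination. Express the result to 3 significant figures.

Vd(total) = 70 kg × 0.18 L/kg = 12.60 L
k = 0.693/16.2 = 0.04278 h⁻¹, so CL = k·Vd = 0.04278 × 12.60 = 0.5390 L/h
D = CL × Css × τ / F / S = 0.5390 × 22.9 × 6 / 0.29 / 0.93 = 274.6 mg

275 mg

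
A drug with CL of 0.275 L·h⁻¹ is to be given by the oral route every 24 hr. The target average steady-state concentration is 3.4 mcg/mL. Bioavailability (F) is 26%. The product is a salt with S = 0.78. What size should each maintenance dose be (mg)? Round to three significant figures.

111 mg

D = CL × Css × τ / F / S = 0.2750 × 3.4 × 24 / 0.26 / 0.78 = 110.7 mg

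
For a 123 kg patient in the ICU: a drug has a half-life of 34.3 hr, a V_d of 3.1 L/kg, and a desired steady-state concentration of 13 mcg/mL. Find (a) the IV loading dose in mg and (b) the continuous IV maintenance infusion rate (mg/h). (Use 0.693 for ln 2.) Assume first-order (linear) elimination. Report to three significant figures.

Vd(total) = 123 kg × 3.1 L/kg = 381.3 L
LD = Vd × C = 381.3 × 13 = 4957 mg
CL = 0.693 × Vd / t½ = 0.693 × 381.3 / 34.3 = 7.704 L/h
Infusion rate = CL × Css = 7.704 × 13 = 100.2 mg/h

(a) 4960 mg; (b) 100 mg/h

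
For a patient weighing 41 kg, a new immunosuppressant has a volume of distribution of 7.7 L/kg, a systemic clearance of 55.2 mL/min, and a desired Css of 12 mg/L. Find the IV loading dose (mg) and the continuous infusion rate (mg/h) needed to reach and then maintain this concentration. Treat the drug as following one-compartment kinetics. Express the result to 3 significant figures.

(a) 3790 mg; (b) 39.7 mg/h

Vd = 7.7 L/kg × 41 kg = 315.7 L
LD = Vd · C_target = 315.7 × 12 = 3788 mg
CL = 55.2 mL/min × 60/1000 = 3.312 L/h
Maintenance infusion rate = CL × Css = 3.312 × 12 = 39.74 mg/h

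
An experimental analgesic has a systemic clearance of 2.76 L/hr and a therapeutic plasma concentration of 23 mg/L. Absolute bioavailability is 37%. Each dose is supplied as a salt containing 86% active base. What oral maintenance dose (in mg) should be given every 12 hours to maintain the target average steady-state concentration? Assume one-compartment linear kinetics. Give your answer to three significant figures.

2390 mg

D = CL × Css × τ / F / S = 2.760 × 23 × 12 / 0.37 / 0.86 = 2394 mg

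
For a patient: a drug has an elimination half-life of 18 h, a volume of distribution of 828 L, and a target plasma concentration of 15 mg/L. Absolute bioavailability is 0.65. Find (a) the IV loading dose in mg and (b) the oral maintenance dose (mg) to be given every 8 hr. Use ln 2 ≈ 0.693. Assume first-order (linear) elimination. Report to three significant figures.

LD = Vd × C = 828.0 × 15 = 12420 mg
CL = 0.693 × Vd / t½ = 0.693 × 828.0 / 18 = 31.88 L/h
D = CL × Css × τ / F = 31.88 × 15 × 8 / 0.65 = 5886 mg

(a) 12400 mg; (b) 5890 mg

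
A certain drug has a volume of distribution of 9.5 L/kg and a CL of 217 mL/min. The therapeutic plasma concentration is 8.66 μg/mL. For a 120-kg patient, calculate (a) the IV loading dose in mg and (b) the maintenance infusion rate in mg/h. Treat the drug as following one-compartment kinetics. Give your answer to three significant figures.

Total Vd = 9.5 × 120 = 1140 L
Loading: fill Vd to C_target → 1140 L × 8.66 mg/L = 9872 mg
CL = 217 mL/min × 60/1000 = 13.02 L/h
Infusion rate = 13.02 L/h × 8.66 mg/L = 112.8 mg/h

(a) 9870 mg; (b) 113 mg/h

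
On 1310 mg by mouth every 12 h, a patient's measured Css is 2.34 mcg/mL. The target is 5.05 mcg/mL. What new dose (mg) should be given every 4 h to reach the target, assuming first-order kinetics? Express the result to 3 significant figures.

942 mg

For first-order elimination, Css ∝ F·D/(CL·τ); F and CL are unchanged, so Css ∝ D/τ.
D₂ = D₁ × (Css,target / Css,current) × (τ₂/τ₁) = 1310 × (5.05/2.34) × (4/12) = 942.4 mg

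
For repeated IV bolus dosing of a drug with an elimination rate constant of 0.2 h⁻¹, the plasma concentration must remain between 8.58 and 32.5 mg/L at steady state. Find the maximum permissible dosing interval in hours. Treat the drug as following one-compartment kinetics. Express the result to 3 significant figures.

Between IV bolus doses, concentration decays as C = C₀·e^(−kτ), so C_peak/C_trough = e^(kτ).
τ_max = ln(C_peak/C_trough) / k = ln(32.5/8.58) / 0.2000 = 1.332 / 0.2000 = 6.660 h

6.66 h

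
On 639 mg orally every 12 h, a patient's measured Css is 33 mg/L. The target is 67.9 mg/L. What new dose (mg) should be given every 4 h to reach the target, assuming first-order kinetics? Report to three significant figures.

For first-order elimination, Css ∝ F·D/(CL·τ); F and CL are unchanged, so Css ∝ D/τ.
D₂ = D₁ × (Css,target / Css,current) × (τ₂/τ₁) = 639 × (67.9/33) × (4/12) = 438.3 mg

438 mg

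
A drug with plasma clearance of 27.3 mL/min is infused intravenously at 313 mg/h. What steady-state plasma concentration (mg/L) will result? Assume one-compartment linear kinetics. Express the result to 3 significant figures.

191 mg/L

CL = 27.3 mL/min × 60/1000 = 1.638 L/h
Css = rate / CL = 313 / 1.638 = 191.1 mg/L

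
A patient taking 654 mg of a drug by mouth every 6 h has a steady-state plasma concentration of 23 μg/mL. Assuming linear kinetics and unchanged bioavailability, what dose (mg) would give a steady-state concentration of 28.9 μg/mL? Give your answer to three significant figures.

For first-order elimination, Css ∝ F·D/(CL·τ); F and CL are unchanged, so Css ∝ D/τ.
D₂ = D₁ × (Css,target / Css,current) = 654 × 28.9/23 = 821.8 mg

822 mg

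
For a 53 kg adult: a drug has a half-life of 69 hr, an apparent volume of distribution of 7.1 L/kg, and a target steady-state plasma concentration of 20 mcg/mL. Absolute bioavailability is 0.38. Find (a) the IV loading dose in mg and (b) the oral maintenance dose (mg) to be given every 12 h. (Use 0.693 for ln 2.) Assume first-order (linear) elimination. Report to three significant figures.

Total Vd = 7.1 × 53 = 376.3 L
LD = Vd × C = 376.3 × 20 = 7526 mg
CL = 0.693 × Vd / t½ = 0.693 × 376.3 / 69 = 3.779 L/h
D = CL × Css × τ / F = 3.779 × 20 × 12 / 0.38 = 2387 mg

(a) 7530 mg; (b) 2390 mg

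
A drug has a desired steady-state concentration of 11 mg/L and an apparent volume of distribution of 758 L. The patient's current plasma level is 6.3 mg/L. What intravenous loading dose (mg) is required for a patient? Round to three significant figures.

The loading dose fills Vd to the target concentration.
Concentration deficit ΔC = 11 − 6.3 = 4.700 mg/L
LD = Vd × ΔC = 758.0 × 4.700 = 3563 mg

3560 mg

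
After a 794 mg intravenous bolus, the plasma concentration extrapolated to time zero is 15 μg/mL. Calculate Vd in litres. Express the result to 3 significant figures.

52.9 L

Immediately after an IV bolus, C₀ = Dose / Vd, so Vd = Dose / C₀.
Vd = 794 / 15 = 52.93 L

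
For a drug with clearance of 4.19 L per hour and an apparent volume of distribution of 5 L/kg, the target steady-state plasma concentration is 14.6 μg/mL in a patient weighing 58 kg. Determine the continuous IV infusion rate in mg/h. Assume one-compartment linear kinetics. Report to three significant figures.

61.2 mg/h

Maintenance depends on clearance, not Vd — rate in must match rate out.
R₀ = 4.190 × 14.6 = 61.17 mg/h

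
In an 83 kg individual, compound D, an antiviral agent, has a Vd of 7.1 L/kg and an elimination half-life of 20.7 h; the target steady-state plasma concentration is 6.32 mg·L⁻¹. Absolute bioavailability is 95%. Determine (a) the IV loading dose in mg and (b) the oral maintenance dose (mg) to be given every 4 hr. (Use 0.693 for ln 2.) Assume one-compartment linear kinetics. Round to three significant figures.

(a) 3720 mg; (b) 525 mg

Vd(total) = 83 kg × 7.1 L/kg = 589.3 L
LD = Vd × C = 589.3 × 6.32 = 3724 mg
CL = 0.693 × Vd / t½ = 0.693 × 589.3 / 20.7 = 19.73 L/h
D = CL × Css × τ / F = 19.73 × 6.32 × 4 / 0.95 = 525.0 mg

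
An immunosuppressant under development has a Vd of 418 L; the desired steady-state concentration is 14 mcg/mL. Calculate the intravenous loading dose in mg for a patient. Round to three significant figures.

5850 mg

The loading dose fills Vd to the target concentration.
LD = Vd × C = 418.0 × 14.00 = 5852 mg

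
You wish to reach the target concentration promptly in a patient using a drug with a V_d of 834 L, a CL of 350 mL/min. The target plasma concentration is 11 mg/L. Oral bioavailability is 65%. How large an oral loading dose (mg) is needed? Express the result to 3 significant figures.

The loading dose fills Vd to the target concentration; clearance is irrelevant here.
LD = Vd × C / F = 834.0 × 11.00 / 0.65 = 14110 mg

14100 mg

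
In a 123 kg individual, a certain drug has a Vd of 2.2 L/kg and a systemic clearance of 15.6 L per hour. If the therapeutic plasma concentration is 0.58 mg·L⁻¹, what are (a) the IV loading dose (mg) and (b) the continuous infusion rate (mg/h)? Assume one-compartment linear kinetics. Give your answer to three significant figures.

(a) 157 mg; (b) 9.05 mg/h

Vd(total) = 123 kg × 2.2 L/kg = 270.6 L
LD = Vd · C_target = 270.6 × 0.58 = 156.9 mg
Infusion rate = 15.60 L/h × 0.58 mg/L = 9.048 mg/h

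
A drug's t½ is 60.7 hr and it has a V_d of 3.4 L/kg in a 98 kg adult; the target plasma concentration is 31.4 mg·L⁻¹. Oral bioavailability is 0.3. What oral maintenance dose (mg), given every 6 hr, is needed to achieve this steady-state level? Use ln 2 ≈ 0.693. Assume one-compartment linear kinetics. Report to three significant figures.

2390 mg

Vd = 3.4 L/kg × 98 kg = 333.2 L
CL = 0.693 × Vd / t½ = 0.693 × 333.2 / 60.7 = 3.804 L/h
D = CL × Css × τ / F = 3.804 × 31.4 × 6 / 0.3 = 2389 mg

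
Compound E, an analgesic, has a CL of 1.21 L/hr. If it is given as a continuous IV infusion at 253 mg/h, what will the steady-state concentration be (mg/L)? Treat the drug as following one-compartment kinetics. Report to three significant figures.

209 mg/L

Css = rate / CL = 253 / 1.210 = 209.1 mg/L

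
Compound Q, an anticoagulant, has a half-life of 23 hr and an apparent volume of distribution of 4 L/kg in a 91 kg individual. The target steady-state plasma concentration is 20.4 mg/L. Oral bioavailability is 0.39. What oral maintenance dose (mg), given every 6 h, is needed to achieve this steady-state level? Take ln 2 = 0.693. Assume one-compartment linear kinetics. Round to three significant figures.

3440 mg

Vd = 4 L/kg × 91 kg = 364.0 L
CL = 0.693 × Vd / t½ = 0.693 × 364.0 / 23 = 10.97 L/h
D = CL × Css × τ / F = 10.97 × 20.4 × 6 / 0.39 = 3443 mg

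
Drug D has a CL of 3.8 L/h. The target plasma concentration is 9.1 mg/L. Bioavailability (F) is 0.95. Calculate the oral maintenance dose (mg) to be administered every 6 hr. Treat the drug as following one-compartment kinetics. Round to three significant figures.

218 mg

D = CL × Css × τ / F = 3.800 × 9.1 × 6 / 0.95 = 218.4 mg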